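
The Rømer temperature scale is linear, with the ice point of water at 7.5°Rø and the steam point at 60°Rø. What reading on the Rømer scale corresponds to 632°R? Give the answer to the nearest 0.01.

48.43°Rø

First in Celsius: (632 - 491.67) × 5/9 = 77.9611°C.
Linearly onto the Rømer scale: 7.5 + (77.9611 / 100) × (60 - 7.5) = 48.43°Rø.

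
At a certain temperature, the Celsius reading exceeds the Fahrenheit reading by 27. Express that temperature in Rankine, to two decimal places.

358.92°R

Let x be the Fahrenheit reading; then the Celsius reading is 5/9·x - 17.7778.
(5/9·x - 17.7778) - x = 27  ⇒  (-4/9)·x = 44.7778  ⇒  x = -100.7500°F.
In Celsius: (-100.75 - 32) × 5/9 = -73.7500°C.
In Rankine: -73.7500 × 1.8 + 491.67 = 358.92°R.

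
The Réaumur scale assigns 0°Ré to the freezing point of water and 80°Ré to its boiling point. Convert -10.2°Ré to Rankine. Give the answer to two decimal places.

Linear interpolation between the fixed points: C = (-10.2 - 0) × 100 / (80 - 0) = -12.7500°C.
Then -12.7500 × 1.8 + 491.67 = 468.72°R.

468.72°R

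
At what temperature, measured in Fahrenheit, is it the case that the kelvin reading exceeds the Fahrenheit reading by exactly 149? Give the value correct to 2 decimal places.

239.34°F

Let F be the Fahrenheit reading. The kelvin reading is K = 5/9·F + 255.372.
Require K - F = 149: (-4/9)·F + 255.372 = 149.
F = (149 - 255.372) / (-4/9) = 239.34.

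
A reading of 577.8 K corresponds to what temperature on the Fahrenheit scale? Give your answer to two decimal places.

580.37°F

In Celsius: 577.8 - 273.15 = 304.6500°C.
In Fahrenheit: 304.6500 × 1.8 + 32 = 580.37°F.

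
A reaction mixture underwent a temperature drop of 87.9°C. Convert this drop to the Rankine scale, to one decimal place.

An interval of 1°C corresponds to 1.8°R.
87.9 × 1.8 = 158.2.

158.2°R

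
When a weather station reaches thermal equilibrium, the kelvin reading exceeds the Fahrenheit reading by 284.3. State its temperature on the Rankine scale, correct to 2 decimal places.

394.58°R

Let x be the Fahrenheit reading; then the kelvin reading is 5/9·x + 255.372.
(5/9·x + 255.372) - x = 284.3  ⇒  (-4/9)·x = 28.9278  ⇒  x = -65.0875°F.
In Celsius: (-65.0875 - 32) × 5/9 = -53.9375°C.
In Rankine: -53.9375 × 1.8 + 491.67 = 394.58°R.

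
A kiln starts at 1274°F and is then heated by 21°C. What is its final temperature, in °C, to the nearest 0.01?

711.00°C

Initial temperature in Celsius: (1274 - 32) × 5/9 = 690.0000°C.
Final Celsius temperature: 690.0000 + 21.0000 = 711.0000°C.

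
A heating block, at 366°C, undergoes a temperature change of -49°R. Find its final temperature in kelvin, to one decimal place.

611.9 K

The 49°R change is an interval, so only the factor 5/9 applies: -49 × 5/9 = -27.2222°C.
Final Celsius temperature: 366.0000 - 27.2222 = 338.7778°C.
In kelvin: 338.7778 + 273.15 = 611.9 K.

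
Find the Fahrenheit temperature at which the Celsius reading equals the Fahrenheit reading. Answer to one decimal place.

-40.0°F

Let F be the Fahrenheit reading. The Celsius reading is C = 5/9·F - 17.7778.
Set C = F: 5/9·F - 17.7778 = F.
(-4/9)·F = 17.7778  ⇒  F = -40.0.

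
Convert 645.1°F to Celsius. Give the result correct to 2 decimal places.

In Celsius: (645.1 - 32) × 5/9 = 340.6111°C.

340.61°C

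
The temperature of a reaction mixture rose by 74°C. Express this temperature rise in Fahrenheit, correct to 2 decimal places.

Only the scale ratio 1.8 matters for a change in temperature.
74 × 1.8 = 133.20.

133.20°F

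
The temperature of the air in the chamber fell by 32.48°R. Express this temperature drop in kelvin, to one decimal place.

An interval of 1°R corresponds to 5/9 K.
32.48 × 5/9 = 18.0.

18.0 K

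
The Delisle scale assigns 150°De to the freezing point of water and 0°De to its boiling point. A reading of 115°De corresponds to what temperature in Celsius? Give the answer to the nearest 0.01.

Linear interpolation between the fixed points: C = (115 - 150) × 100 / (0 - 150) = 23.3333°C.

23.33°C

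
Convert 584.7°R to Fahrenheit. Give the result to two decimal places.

125.03°F

In Celsius: (584.7 - 491.67) × 5/9 = 51.6833°C.
In Fahrenheit: 51.6833 × 1.8 + 32 = 125.03°F.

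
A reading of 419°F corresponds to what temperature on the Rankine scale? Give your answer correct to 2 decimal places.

In Celsius: (419 - 32) × 5/9 = 215.0000°C.
In Rankine: 215.0000 × 1.8 + 491.67 = 878.67°R.

878.67°R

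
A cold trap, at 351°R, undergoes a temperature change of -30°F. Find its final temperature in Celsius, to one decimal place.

-94.8°C

Initial temperature in Celsius: (351 - 491.67) × 5/9 = -78.1500°C.
The 30°F change is an interval, so only the factor 5/9 applies: -30 × 5/9 = -16.6667°C.
Final Celsius temperature: -78.1500 - 16.6667 = -94.8167°C.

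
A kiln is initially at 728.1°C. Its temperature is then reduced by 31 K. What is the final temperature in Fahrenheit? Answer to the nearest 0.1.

1286.8°F

The 31 K change is an interval; Kelvin and Celsius degrees are the same size, so ΔC = -31°C.
Final Celsius temperature: 728.1000 - 31.0000 = 697.1000°C.
In Fahrenheit: 697.1000 × 1.8 + 32 = 1286.8°F.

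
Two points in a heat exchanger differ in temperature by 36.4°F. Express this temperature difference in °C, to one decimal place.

20.2°C

Only the scale ratio 5/9 matters for a change in temperature.
36.4 × 5/9 = 20.2.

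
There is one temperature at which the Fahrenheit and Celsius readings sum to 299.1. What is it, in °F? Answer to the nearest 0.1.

203.7°F

Let F be the Fahrenheit reading. The Celsius reading is C = 5/9·F - 17.7778.
Require F + C = 299.1: (14/9)·F - 17.7778 = 299.1.
F = (299.1 + 17.7778) / (14/9) = 203.7.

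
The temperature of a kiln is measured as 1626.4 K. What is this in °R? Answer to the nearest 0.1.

2927.5°R

In Celsius: 1626.4 - 273.15 = 1353.2500°C.
In Rankine: 1353.2500 × 1.8 + 491.67 = 2927.5°R.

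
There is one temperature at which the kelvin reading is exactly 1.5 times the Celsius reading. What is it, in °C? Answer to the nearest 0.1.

546.3°C

Let C be the Celsius reading. The kelvin reading is K = 1·C + 273.15.
Require K = 1.5·C: 1·C + 273.15 = 1.5·C.
(-0.5)·C = -273.15  ⇒  C = 546.3.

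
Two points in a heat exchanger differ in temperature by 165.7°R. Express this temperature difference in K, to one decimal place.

An interval of 1°R corresponds to 5/9 K.
165.7 × 5/9 = 92.1.

92.1 K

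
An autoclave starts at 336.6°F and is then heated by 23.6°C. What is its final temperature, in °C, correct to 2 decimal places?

192.82°C

Initial temperature in Celsius: (336.6 - 32) × 5/9 = 169.2222°C.
Final Celsius temperature: 169.2222 + 23.6000 = 192.8222°C.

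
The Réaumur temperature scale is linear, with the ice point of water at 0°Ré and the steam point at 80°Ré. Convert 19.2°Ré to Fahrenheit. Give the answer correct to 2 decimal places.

75.20°F

Linear interpolation between the fixed points: C = (19.2 - 0) × 100 / (80 - 0) = 24.0000°C.
Then 24.0000 × 1.8 + 32 = 75.20°F.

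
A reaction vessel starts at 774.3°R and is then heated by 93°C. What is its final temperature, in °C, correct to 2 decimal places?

250.02°C

Initial temperature in Celsius: (774.3 - 491.67) × 5/9 = 157.0167°C.
Final Celsius temperature: 157.0167 + 93.0000 = 250.0167°C.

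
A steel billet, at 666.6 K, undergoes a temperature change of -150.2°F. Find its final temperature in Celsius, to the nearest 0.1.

Initial temperature in Celsius: 666.6 - 273.15 = 393.4500°C.
The 150.2°F change is an interval, so only the factor 5/9 applies: -150.2 × 5/9 = -83.4444°C.
Final Celsius temperature: 393.4500 - 83.4444 = 310.0056°C.

310.0°C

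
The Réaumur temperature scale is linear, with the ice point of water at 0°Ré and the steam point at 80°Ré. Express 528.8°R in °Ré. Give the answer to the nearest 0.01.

First in Celsius: (528.8 - 491.67) × 5/9 = 20.6278°C.
Linearly onto the Réaumur scale: 0 + (20.6278 / 100) × (80 - 0) = 16.50°Ré.

16.50°Ré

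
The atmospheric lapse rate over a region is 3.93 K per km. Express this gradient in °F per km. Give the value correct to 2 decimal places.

7.07 °F/km

Since only a temperature interval is involved, the additive offset between the scales drops out.
A change of 1 K is a change of 1.8°F, so 3.93 × 1.8 = 7.07.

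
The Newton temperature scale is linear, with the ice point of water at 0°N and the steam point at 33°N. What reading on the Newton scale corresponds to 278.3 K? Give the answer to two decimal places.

First in Celsius: 278.3 - 273.15 = 5.1500°C.
Linearly onto the Newton scale: 0 + (5.1500 / 100) × (33 - 0) = 1.70°N.

1.70°N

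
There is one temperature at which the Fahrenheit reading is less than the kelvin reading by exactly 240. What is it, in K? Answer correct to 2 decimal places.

Let K be the kelvin reading. The Fahrenheit reading is F = 1.8·K - 459.67.
Require F - K = -240: (0.8)·K - 459.67 = -240.
K = (-240 + 459.67) / (0.8) = 274.59.

274.59 K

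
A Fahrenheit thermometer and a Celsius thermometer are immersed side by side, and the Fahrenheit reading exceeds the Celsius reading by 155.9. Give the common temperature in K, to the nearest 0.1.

428.0 K

Let x be the Fahrenheit reading; then the Celsius reading is 5/9·x - 17.7778.
(5/9·x - 17.7778) - x = -155.9  ⇒  (-4/9)·x = -138.122  ⇒  x = 310.7750°F.
In Celsius: (310.775 - 32) × 5/9 = 154.8750°C.
In kelvin: 154.8750 + 273.15 = 428.0 K.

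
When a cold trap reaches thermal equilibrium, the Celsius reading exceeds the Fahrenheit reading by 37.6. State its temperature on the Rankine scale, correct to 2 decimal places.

335.07°R

Let x be the Fahrenheit reading; then the Celsius reading is 5/9·x - 17.7778.
(5/9·x - 17.7778) - x = 37.6  ⇒  (-4/9)·x = 55.3778  ⇒  x = -124.6000°F.
In Celsius: (-124.6 - 32) × 5/9 = -87.0000°C.
In Rankine: -87.0000 × 1.8 + 491.67 = 335.07°R.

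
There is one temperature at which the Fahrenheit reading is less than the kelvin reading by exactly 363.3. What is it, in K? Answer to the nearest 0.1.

120.5 K

Let K be the kelvin reading. The Fahrenheit reading is F = 1.8·K - 459.67.
Require F - K = -363.3: (0.8)·K - 459.67 = -363.3.
K = (-363.3 + 459.67) / (0.8) = 120.5.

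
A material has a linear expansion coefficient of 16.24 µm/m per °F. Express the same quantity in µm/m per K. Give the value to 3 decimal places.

The quantity depends on a temperature interval, so only the ratio of degree sizes applies; the offset between the scales is irrelevant.
A change of 1 K is a change of 1.8°F, so per K the value is 16.24 × 1.8 = 29.232.

29.232 µm/m per K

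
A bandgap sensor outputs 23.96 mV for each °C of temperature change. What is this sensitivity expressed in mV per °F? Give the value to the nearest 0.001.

13.311 mV per °F

The quantity depends on a temperature interval, so only the ratio of degree sizes applies; the offset between the scales is irrelevant.
A change of 1°F is a change of 5/9°C, so per °F the value is 23.96 × 5/9 = 13.311.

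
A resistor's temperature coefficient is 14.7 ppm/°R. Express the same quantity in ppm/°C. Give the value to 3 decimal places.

The quantity depends on a temperature interval, so only the ratio of degree sizes applies; the offset between the scales is irrelevant.
A change of 1°C is a change of 1.8°R, so per °C the value is 14.7 × 1.8 = 26.460.

26.460 ppm/°C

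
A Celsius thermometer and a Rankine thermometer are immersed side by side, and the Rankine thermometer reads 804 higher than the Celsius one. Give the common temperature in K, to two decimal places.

663.56 K

Let x be the Celsius reading; then the Rankine reading is 1.8·x + 491.67.
(1.8·x + 491.67) - x = 804  ⇒  (0.8)·x = 312.33  ⇒  x = 390.4125°C.
In kelvin: 390.4125 + 273.15 = 663.56 K.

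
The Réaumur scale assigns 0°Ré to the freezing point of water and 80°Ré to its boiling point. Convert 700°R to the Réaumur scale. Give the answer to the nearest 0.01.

92.59°Ré

First in Celsius: (700 - 491.67) × 5/9 = 115.7389°C.
Linearly onto the Réaumur scale: 0 + (115.7389 / 100) × (80 - 0) = 92.59°Ré.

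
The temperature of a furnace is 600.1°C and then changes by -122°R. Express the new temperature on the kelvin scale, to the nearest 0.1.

The 122°R change is an interval, so only the factor 5/9 applies: -122 × 5/9 = -67.7778°C.
Final Celsius temperature: 600.1000 - 67.7778 = 532.3222°C.
In kelvin: 532.3222 + 273.15 = 805.5 K.

805.5 K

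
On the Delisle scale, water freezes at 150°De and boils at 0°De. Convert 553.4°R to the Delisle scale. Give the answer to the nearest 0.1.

98.6°De

First in Celsius: (553.4 - 491.67) × 5/9 = 34.2944°C.
Linearly onto the Delisle scale: 150 + (34.2944 / 100) × (0 - 150) = 98.6°De.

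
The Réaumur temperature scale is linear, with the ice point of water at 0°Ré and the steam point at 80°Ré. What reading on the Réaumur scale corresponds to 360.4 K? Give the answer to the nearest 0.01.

First in Celsius: 360.4 - 273.15 = 87.2500°C.
Linearly onto the Réaumur scale: 0 + (87.2500 / 100) × (80 - 0) = 69.80°Ré.

69.80°Ré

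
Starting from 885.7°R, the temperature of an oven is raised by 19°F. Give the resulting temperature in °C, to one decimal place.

Initial temperature in Celsius: (885.7 - 491.67) × 5/9 = 218.9056°C.
The 19°F change is an interval, so only the factor 5/9 applies: +19 × 5/9 = +10.5556°C.
Final Celsius temperature: 218.9056 + 10.5556 = 229.4611°C.

229.5°C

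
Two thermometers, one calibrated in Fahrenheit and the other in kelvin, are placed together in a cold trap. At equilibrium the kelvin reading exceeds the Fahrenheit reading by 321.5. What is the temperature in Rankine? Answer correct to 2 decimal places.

310.88°R

Let x be the Fahrenheit reading; then the kelvin reading is 5/9·x + 255.372.
(5/9·x + 255.372) - x = 321.5  ⇒  (-4/9)·x = 66.1278  ⇒  x = -148.7875°F.
In Celsius: (-148.7875 - 32) × 5/9 = -100.4375°C.
In Rankine: -100.4375 × 1.8 + 491.67 = 310.88°R.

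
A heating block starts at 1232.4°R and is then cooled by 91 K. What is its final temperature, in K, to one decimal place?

593.7 K

Initial temperature in Celsius: (1232.4 - 491.67) × 5/9 = 411.5167°C.
The 91 K change is an interval; Kelvin and Celsius degrees are the same size, so ΔC = -91°C.
Final Celsius temperature: 411.5167 - 91.0000 = 320.5167°C.
In kelvin: 320.5167 + 273.15 = 593.7 K.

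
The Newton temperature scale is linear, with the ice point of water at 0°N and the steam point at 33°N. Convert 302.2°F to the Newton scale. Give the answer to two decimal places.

49.54°N

First in Celsius: (302.2 - 32) × 5/9 = 150.1111°C.
Linearly onto the Newton scale: 0 + (150.1111 / 100) × (33 - 0) = 49.54°N.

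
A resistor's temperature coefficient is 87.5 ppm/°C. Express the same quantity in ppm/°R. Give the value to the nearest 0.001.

The quantity depends on a temperature interval, so only the ratio of degree sizes applies; the offset between the scales is irrelevant.
A change of 1°R is a change of 5/9°C, so per °R the value is 87.5 × 5/9 = 48.611.

48.611 ppm/°R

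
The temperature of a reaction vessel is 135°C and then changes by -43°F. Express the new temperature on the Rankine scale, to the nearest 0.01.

The 43°F change is an interval, so only the factor 5/9 applies: -43 × 5/9 = -23.8889°C.
Final Celsius temperature: 135.0000 - 23.8889 = 111.1111°C.
In Rankine: 111.1111 × 1.8 + 491.67 = 691.67°R.

691.67°R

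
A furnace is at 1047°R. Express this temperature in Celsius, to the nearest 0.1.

In Celsius: (1047 - 491.67) × 5/9 = 308.5167°C.

308.5°C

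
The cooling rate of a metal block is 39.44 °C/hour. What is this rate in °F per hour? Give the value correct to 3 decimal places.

Since only a temperature interval is involved, the additive offset between the scales drops out.
A change of 1°C is a change of 1.8°F, so 39.44 × 1.8 = 70.992.

70.992 °F/hour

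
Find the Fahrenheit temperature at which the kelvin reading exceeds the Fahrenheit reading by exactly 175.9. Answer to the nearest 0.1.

Let F be the Fahrenheit reading. The kelvin reading is K = 5/9·F + 255.372.
Require K - F = 175.9: (-4/9)·F + 255.372 = 175.9.
F = (175.9 - 255.372) / (-4/9) = 178.8.

178.8°F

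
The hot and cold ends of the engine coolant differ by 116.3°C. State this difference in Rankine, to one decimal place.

Only the scale ratio 1.8 matters for a change in temperature.
116.3 × 1.8 = 209.3.

209.3°R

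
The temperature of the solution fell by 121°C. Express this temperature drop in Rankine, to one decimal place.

Only the scale ratio 1.8 matters for a change in temperature.
121 × 1.8 = 217.8.

217.8°R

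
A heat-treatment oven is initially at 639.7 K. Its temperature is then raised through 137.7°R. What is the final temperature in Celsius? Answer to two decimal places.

443.05°C

Initial temperature in Celsius: 639.7 - 273.15 = 366.5500°C.
The 137.7°R change is an interval, so only the factor 5/9 applies: +137.7 × 5/9 = +76.5000°C.
Final Celsius temperature: 366.5500 + 76.5000 = 443.0500°C.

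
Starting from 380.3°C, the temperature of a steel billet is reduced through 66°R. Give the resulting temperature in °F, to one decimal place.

650.5°F

The 66°R change is an interval, so only the factor 5/9 applies: -66 × 5/9 = -36.6667°C.
Final Celsius temperature: 380.3000 - 36.6667 = 343.6333°C.
In Fahrenheit: 343.6333 × 1.8 + 32 = 650.5°F.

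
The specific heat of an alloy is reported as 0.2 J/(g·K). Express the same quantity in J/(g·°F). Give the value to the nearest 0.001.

Since only a temperature interval is involved, the additive offset between the scales drops out.
A change of 1°F is a change of 5/9 K, so per °F the value is 0.2 × 5/9 = 0.111.

0.111 J/(g·°F)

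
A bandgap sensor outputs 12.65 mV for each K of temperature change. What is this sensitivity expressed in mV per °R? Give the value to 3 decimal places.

The quantity depends on a temperature interval, so only the ratio of degree sizes applies; the offset between the scales is irrelevant.
A change of 1°R is a change of 5/9 K, so per °R the value is 12.65 × 5/9 = 7.028.

7.028 mV per °R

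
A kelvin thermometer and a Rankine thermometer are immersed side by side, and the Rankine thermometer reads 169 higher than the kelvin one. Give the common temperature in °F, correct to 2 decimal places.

Let x be the kelvin reading; then the Rankine reading is 1.8·x.
(1.8·x) - x = 169  ⇒  (0.8)·x = 169  ⇒  x = 211.2500 K.
In Celsius: 211.25 - 273.15 = -61.9000°C.
In Fahrenheit: -61.9000 × 1.8 + 32 = -79.42°F.

-79.42°F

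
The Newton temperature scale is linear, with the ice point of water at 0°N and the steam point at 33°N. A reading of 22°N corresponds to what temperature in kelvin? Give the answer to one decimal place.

Linear interpolation between the fixed points: C = (22 - 0) × 100 / (33 - 0) = 66.6667°C.
Then 66.6667 + 273.15 = 339.8 K.

339.8 K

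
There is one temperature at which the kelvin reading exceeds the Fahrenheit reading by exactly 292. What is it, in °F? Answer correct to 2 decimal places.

Let F be the Fahrenheit reading. The kelvin reading is K = 5/9·F + 255.372.
Require K - F = 292: (-4/9)·F + 255.372 = 292.
F = (292 - 255.372) / (-4/9) = -82.41.

-82.41°F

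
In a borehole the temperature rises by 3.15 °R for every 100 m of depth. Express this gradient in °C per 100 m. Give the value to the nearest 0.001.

1.750 °C/100 m

Since only a temperature interval is involved, the additive offset between the scales drops out.
A change of 1°R is a change of 5/9°C, so 3.15 × 5/9 = 1.750.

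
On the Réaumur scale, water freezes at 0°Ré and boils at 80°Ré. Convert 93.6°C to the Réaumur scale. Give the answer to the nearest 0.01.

74.88°Ré

Linearly onto the Réaumur scale: 0 + (93.6000 / 100) × (80 - 0) = 74.88°Ré.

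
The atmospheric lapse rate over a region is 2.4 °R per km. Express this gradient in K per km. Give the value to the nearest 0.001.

Since only a temperature interval is involved, the additive offset between the scales drops out.
A change of 1°R is a change of 5/9 K, so 2.4 × 5/9 = 1.333.

1.333 K/km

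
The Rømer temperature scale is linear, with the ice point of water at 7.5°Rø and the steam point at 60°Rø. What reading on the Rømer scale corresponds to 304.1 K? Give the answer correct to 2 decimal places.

First in Celsius: 304.1 - 273.15 = 30.9500°C.
Linearly onto the Rømer scale: 7.5 + (30.9500 / 100) × (60 - 7.5) = 23.75°Rø.

23.75°Rø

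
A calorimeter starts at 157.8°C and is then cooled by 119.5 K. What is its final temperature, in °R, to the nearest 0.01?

The 119.5 K change is an interval; Kelvin and Celsius degrees are the same size, so ΔC = -119.5°C.
Final Celsius temperature: 157.8000 - 119.5000 = 38.3000°C.
In Rankine: 38.3000 × 1.8 + 491.67 = 560.61°R.

560.61°R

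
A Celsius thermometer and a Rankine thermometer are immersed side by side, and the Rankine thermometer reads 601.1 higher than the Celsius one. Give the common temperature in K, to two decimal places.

409.94 K

Let x be the Celsius reading; then the Rankine reading is 1.8·x + 491.67.
(1.8·x + 491.67) - x = 601.1  ⇒  (0.8)·x = 109.43  ⇒  x = 136.7875°C.
In kelvin: 136.7875 + 273.15 = 409.94 K.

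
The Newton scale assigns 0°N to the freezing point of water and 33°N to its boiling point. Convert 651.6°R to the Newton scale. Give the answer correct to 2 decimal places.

29.32°N

First in Celsius: (651.6 - 491.67) × 5/9 = 88.8500°C.
Linearly onto the Newton scale: 0 + (88.8500 / 100) × (33 - 0) = 29.32°N.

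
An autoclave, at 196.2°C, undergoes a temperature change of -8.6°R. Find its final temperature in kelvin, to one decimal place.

The 8.6°R change is an interval, so only the factor 5/9 applies: -8.6 × 5/9 = -4.7778°C.
Final Celsius temperature: 196.2000 - 4.7778 = 191.4222°C.
In kelvin: 191.4222 + 273.15 = 464.6 K.

464.6 K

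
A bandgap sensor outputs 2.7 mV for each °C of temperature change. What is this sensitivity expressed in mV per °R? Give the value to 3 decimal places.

The quantity depends on a temperature interval, so only the ratio of degree sizes applies; the offset between the scales is irrelevant.
A change of 1°R is a change of 5/9°C, so per °R the value is 2.7 × 5/9 = 1.500.

1.500 mV per °R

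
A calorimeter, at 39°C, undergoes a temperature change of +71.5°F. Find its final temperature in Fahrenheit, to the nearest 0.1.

The 71.5°F change is an interval, so only the factor 5/9 applies: +71.5 × 5/9 = +39.7222°C.
Final Celsius temperature: 39.0000 + 39.7222 = 78.7222°C.
In Fahrenheit: 78.7222 × 1.8 + 32 = 173.7°F.

173.7°F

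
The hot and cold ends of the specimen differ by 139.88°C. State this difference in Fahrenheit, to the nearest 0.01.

251.78°F

Only the scale ratio 1.8 matters for a change in temperature.
139.88 × 1.8 = 251.78.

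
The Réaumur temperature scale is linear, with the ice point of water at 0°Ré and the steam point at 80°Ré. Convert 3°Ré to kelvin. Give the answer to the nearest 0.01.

Linear interpolation between the fixed points: C = (3 - 0) × 100 / (80 - 0) = 3.7500°C.
Then 3.7500 + 273.15 = 276.90 K.

276.90 K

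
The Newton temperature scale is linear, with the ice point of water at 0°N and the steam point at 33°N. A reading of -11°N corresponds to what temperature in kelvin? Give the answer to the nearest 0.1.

239.8 K

Linear interpolation between the fixed points: C = (-11 - 0) × 100 / (33 - 0) = -33.3333°C.
Then -33.3333 + 273.15 = 239.8 K.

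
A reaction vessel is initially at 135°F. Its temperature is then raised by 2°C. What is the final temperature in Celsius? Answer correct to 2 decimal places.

Initial temperature in Celsius: (135 - 32) × 5/9 = 57.2222°C.
Final Celsius temperature: 57.2222 + 2.0000 = 59.2222°C.

59.22°C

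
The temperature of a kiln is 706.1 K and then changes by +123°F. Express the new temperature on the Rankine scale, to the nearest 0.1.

1394.0°R

Initial temperature in Celsius: 706.1 - 273.15 = 432.9500°C.
The 123°F change is an interval, so only the factor 5/9 applies: +123 × 5/9 = +68.3333°C.
Final Celsius temperature: 432.9500 + 68.3333 = 501.2833°C.
In Rankine: 501.2833 × 1.8 + 491.67 = 1394.0°R.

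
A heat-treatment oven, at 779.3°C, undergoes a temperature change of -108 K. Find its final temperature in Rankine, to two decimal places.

The 108 K change is an interval; Kelvin and Celsius degrees are the same size, so ΔC = -108°C.
Final Celsius temperature: 779.3000 - 108.0000 = 671.3000°C.
In Rankine: 671.3000 × 1.8 + 491.67 = 1700.01°R.

1700.01°R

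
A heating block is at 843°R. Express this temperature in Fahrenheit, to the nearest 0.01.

383.33°F

In Celsius: (843 - 491.67) × 5/9 = 195.1833°C.
In Fahrenheit: 195.1833 × 1.8 + 32 = 383.33°F.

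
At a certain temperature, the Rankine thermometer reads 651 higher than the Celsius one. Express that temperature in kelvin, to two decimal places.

Let x be the Celsius reading; then the Rankine reading is 1.8·x + 491.67.
(1.8·x + 491.67) - x = 651  ⇒  (0.8)·x = 159.33  ⇒  x = 199.1625°C.
In kelvin: 199.1625 + 273.15 = 472.31 K.

472.31 K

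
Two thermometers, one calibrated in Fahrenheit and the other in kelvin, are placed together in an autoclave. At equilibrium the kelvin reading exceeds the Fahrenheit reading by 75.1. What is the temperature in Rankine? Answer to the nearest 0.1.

Let x be the Fahrenheit reading; then the kelvin reading is 5/9·x + 255.372.
(5/9·x + 255.372) - x = 75.1  ⇒  (-4/9)·x = -180.272  ⇒  x = 405.6125°F.
In Celsius: (405.6125 - 32) × 5/9 = 207.5625°C.
In Rankine: 207.5625 × 1.8 + 491.67 = 865.3°R.

865.3°R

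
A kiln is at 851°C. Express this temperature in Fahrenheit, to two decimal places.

In Fahrenheit: 851.0000 × 1.8 + 32 = 1563.80°F.

1563.80°F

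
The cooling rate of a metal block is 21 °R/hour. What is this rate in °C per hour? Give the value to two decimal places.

11.67 °C/hour

The quantity depends on a temperature interval, so only the ratio of degree sizes applies; the offset between the scales is irrelevant.
A change of 1°R is a change of 5/9°C, so 21 × 5/9 = 11.67.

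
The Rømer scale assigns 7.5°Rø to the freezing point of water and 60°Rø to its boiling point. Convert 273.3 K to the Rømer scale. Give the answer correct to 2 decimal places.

First in Celsius: 273.3 - 273.15 = 0.1500°C.
Linearly onto the Rømer scale: 7.5 + (0.1500 / 100) × (60 - 7.5) = 7.58°Rø.

7.58°Rø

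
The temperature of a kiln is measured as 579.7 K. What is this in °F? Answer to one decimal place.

In Celsius: 579.7 - 273.15 = 306.5500°C.
In Fahrenheit: 306.5500 × 1.8 + 32 = 583.8°F.

583.8°F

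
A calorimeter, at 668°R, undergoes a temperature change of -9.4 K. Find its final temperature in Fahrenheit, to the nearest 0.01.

191.41°F

Initial temperature in Celsius: (668 - 491.67) × 5/9 = 97.9611°C.
The 9.4 K change is an interval; Kelvin and Celsius degrees are the same size, so ΔC = -9.4°C.
Final Celsius temperature: 97.9611 - 9.4000 = 88.5611°C.
In Fahrenheit: 88.5611 × 1.8 + 32 = 191.41°F.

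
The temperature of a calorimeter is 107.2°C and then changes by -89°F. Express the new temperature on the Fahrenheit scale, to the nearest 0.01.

135.96°F

The 89°F change is an interval, so only the factor 5/9 applies: -89 × 5/9 = -49.4444°C.
Final Celsius temperature: 107.2000 - 49.4444 = 57.7556°C.
In Fahrenheit: 57.7556 × 1.8 + 32 = 135.96°F.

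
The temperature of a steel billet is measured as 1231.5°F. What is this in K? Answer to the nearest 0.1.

939.5 K

In Celsius: (1231.5 - 32) × 5/9 = 666.3889°C.
In kelvin: 666.3889 + 273.15 = 939.5 K.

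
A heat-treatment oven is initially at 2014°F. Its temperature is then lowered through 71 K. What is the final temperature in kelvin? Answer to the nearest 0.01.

Initial temperature in Celsius: (2014 - 32) × 5/9 = 1101.1111°C.
The 71 K change is an interval; Kelvin and Celsius degrees are the same size, so ΔC = -71°C.
Final Celsius temperature: 1101.1111 - 71.0000 = 1030.1111°C.
In kelvin: 1030.1111 + 273.15 = 1303.26 K.

1303.26 K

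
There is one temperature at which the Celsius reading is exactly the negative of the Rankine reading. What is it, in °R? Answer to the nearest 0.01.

Let R be the Rankine reading. The Celsius reading is C = 5/9·R - 273.15.
Require C = -1·R: 5/9·R - 273.15 = -1·R.
(14/9)·R = 273.15  ⇒  R = 175.60.

175.60°R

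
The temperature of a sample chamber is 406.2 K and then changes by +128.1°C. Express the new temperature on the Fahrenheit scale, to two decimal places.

502.07°F

Initial temperature in Celsius: 406.2 - 273.15 = 133.0500°C.
Final Celsius temperature: 133.0500 + 128.1000 = 261.1500°C.
In Fahrenheit: 261.1500 × 1.8 + 32 = 502.07°F.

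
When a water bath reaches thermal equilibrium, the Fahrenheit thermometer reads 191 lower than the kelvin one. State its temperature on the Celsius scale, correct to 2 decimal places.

Let x be the kelvin reading; then the Fahrenheit reading is 1.8·x - 459.67.
(1.8·x - 459.67) - x = -191  ⇒  (0.8)·x = 268.67  ⇒  x = 335.8375 K.
In Celsius: 335.8375 - 273.15 = 62.69°C.

62.69°C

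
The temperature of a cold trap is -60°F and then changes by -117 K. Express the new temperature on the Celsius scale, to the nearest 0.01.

Initial temperature in Celsius: (-60 - 32) × 5/9 = -51.1111°C.
The 117 K change is an interval; Kelvin and Celsius degrees are the same size, so ΔC = -117°C.
Final Celsius temperature: -51.1111 - 117.0000 = -168.1111°C.

-168.11°C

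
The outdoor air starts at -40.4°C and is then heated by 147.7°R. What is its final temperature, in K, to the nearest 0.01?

314.81 K

The 147.7°R change is an interval, so only the factor 5/9 applies: +147.7 × 5/9 = +82.0556°C.
Final Celsius temperature: -40.4000 + 82.0556 = 41.6556°C.
In kelvin: 41.6556 + 273.15 = 314.81 K.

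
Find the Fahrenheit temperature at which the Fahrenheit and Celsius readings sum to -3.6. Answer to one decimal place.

Let F be the Fahrenheit reading. The Celsius reading is C = 5/9·F - 17.7778.
Require F + C = -3.6: (14/9)·F - 17.7778 = -3.6.
F = (-3.6 + 17.7778) / (14/9) = 9.1.

9.1°F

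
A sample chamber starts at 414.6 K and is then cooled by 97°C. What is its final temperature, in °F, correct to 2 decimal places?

Initial temperature in Celsius: 414.6 - 273.15 = 141.4500°C.
Final Celsius temperature: 141.4500 - 97.0000 = 44.4500°C.
In Fahrenheit: 44.4500 × 1.8 + 32 = 112.01°F.

112.01°F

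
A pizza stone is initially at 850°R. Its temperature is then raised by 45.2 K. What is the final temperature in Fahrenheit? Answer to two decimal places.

471.69°F

Initial temperature in Celsius: (850 - 491.67) × 5/9 = 199.0722°C.
The 45.2 K change is an interval; Kelvin and Celsius degrees are the same size, so ΔC = +45.2°C.
Final Celsius temperature: 199.0722 + 45.2000 = 244.2722°C.
In Fahrenheit: 244.2722 × 1.8 + 32 = 471.69°F.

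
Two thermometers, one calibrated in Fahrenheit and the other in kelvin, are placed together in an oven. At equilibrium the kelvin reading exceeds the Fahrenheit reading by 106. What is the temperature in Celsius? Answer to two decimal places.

Let x be the Fahrenheit reading; then the kelvin reading is 5/9·x + 255.372.
(5/9·x + 255.372) - x = 106  ⇒  (-4/9)·x = -149.372  ⇒  x = 336.0875°F.
In Celsius: (336.0875 - 32) × 5/9 = 168.94°C.

168.94°C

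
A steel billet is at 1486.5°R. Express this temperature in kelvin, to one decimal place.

825.8 K

In Celsius: (1486.5 - 491.67) × 5/9 = 552.6833°C.
In kelvin: 552.6833 + 273.15 = 825.8 K.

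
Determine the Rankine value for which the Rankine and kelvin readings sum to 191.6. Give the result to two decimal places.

123.17°R

Let R be the Rankine reading. The kelvin reading is K = 5/9·R.
Require R + K = 191.6: (14/9)·R = 191.6.
R = (191.6) / (14/9) = 123.17.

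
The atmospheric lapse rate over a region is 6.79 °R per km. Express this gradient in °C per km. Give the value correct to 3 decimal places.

3.772 °C/km

The quantity depends on a temperature interval, so only the ratio of degree sizes applies; the offset between the scales is irrelevant.
A change of 1°R is a change of 5/9°C, so 6.79 × 5/9 = 3.772.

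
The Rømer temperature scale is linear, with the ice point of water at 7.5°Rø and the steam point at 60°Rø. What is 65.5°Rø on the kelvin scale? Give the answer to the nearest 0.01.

383.63 K

Linear interpolation between the fixed points: C = (65.5 - 7.5) × 100 / (60 - 7.5) = 110.4762°C.
Then 110.4762 + 273.15 = 383.63 K.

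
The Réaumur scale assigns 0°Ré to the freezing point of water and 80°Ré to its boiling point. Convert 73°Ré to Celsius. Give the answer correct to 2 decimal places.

91.25°C

Linear interpolation between the fixed points: C = (73 - 0) × 100 / (80 - 0) = 91.2500°C.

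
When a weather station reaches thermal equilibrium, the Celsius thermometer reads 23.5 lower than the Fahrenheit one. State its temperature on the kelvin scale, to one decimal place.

262.5 K

Let x be the Fahrenheit reading; then the Celsius reading is 5/9·x - 17.7778.
(5/9·x - 17.7778) - x = -23.5  ⇒  (-4/9)·x = -5.72222  ⇒  x = 12.8750°F.
In Celsius: (12.875 - 32) × 5/9 = -10.6250°C.
In kelvin: -10.6250 + 273.15 = 262.5 K.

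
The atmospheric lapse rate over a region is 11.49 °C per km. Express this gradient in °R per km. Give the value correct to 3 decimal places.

20.682 °R/km

Since only a temperature interval is involved, the additive offset between the scales drops out.
A change of 1°C is a change of 1.8°R, so 11.49 × 1.8 = 20.682.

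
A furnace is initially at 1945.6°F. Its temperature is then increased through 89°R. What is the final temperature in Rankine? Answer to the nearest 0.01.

Initial temperature in Celsius: (1945.6 - 32) × 5/9 = 1063.1111°C.
The 89°R change is an interval, so only the factor 5/9 applies: +89 × 5/9 = +49.4444°C.
Final Celsius temperature: 1063.1111 + 49.4444 = 1112.5556°C.
In Rankine: 1112.5556 × 1.8 + 491.67 = 2494.27°R.

2494.27°R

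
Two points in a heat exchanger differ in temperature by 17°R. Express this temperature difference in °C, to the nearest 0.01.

Only the scale ratio 5/9 matters for a change in temperature.
17 × 5/9 = 9.44.

9.44°C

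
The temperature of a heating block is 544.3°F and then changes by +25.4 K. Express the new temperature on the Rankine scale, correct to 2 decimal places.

Initial temperature in Celsius: (544.3 - 32) × 5/9 = 284.6111°C.
The 25.4 K change is an interval; Kelvin and Celsius degrees are the same size, so ΔC = +25.4°C.
Final Celsius temperature: 284.6111 + 25.4000 = 310.0111°C.
In Rankine: 310.0111 × 1.8 + 491.67 = 1049.69°R.

1049.69°R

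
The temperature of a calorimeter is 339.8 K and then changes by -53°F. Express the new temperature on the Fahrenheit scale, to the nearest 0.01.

Initial temperature in Celsius: 339.8 - 273.15 = 66.6500°C.
The 53°F change is an interval, so only the factor 5/9 applies: -53 × 5/9 = -29.4444°C.
Final Celsius temperature: 66.6500 - 29.4444 = 37.2056°C.
In Fahrenheit: 37.2056 × 1.8 + 32 = 98.97°F.

98.97°F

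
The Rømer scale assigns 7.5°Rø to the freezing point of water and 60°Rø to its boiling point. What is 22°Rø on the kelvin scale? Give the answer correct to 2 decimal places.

300.77 K

Linear interpolation between the fixed points: C = (22 - 7.5) × 100 / (60 - 7.5) = 27.6190°C.
Then 27.6190 + 273.15 = 300.77 K.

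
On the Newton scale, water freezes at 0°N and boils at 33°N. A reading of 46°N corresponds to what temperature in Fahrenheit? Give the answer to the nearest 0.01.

Linear interpolation between the fixed points: C = (46 - 0) × 100 / (33 - 0) = 139.3939°C.
Then 139.3939 × 1.8 + 32 = 282.91°F.

282.91°F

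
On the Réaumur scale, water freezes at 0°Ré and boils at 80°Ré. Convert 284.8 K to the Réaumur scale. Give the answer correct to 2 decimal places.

9.32°Ré

First in Celsius: 284.8 - 273.15 = 11.6500°C.
Linearly onto the Réaumur scale: 0 + (11.6500 / 100) × (80 - 0) = 9.32°Ré.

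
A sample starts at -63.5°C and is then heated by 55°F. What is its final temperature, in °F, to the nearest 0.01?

The 55°F change is an interval, so only the factor 5/9 applies: +55 × 5/9 = +30.5556°C.
Final Celsius temperature: -63.5000 + 30.5556 = -32.9444°C.
In Fahrenheit: -32.9444 × 1.8 + 32 = -27.30°F.

-27.30°F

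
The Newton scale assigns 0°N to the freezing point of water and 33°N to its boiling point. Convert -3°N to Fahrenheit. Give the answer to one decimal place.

15.6°F

Linear interpolation between the fixed points: C = (-3 - 0) × 100 / (33 - 0) = -9.0909°C.
Then -9.0909 × 1.8 + 32 = 15.6°F.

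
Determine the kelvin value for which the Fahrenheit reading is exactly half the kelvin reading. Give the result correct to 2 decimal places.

Let K be the kelvin reading. The Fahrenheit reading is F = 1.8·K - 459.67.
Require F = 0.5·K: 1.8·K - 459.67 = 0.5·K.
(1.3)·K = 459.67  ⇒  K = 353.59.

353.59 K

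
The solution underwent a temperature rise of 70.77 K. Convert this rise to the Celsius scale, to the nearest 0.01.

70.77°C

Kelvin and Celsius degrees are the same size, so the interval is unchanged: 70.77.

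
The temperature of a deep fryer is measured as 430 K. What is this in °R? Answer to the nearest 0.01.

In Celsius: 430 - 273.15 = 156.8500°C.
In Rankine: 156.8500 × 1.8 + 491.67 = 774.00°R.

774.00°R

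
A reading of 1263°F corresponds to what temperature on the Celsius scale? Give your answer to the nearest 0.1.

In Celsius: (1263 - 32) × 5/9 = 683.8889°C.

683.9°C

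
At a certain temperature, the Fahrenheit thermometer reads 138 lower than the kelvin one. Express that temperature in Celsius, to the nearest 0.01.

128.94°C

Let x be the kelvin reading; then the Fahrenheit reading is 1.8·x - 459.67.
(1.8·x - 459.67) - x = -138  ⇒  (0.8)·x = 321.67  ⇒  x = 402.0875 K.
In Celsius: 402.0875 - 273.15 = 128.94°C.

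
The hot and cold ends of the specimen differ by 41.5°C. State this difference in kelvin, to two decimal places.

Celsius and kelvin degrees are the same size, so the interval is unchanged: 41.50.

41.50 K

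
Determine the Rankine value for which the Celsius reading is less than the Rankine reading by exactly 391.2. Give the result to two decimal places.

265.61°R

Let R be the Rankine reading. The Celsius reading is C = 5/9·R - 273.15.
Require C - R = -391.2: (-4/9)·R - 273.15 = -391.2.
R = (-391.2 + 273.15) / (-4/9) = 265.61.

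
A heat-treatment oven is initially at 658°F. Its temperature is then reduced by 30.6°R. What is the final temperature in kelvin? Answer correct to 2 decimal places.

Initial temperature in Celsius: (658 - 32) × 5/9 = 347.7778°C.
The 30.6°R change is an interval, so only the factor 5/9 applies: -30.6 × 5/9 = -17.0000°C.
Final Celsius temperature: 347.7778 - 17.0000 = 330.7778°C.
In kelvin: 330.7778 + 273.15 = 603.93 K.

603.93 K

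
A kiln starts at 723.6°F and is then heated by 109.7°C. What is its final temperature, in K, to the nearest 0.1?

767.1 K

Initial temperature in Celsius: (723.6 - 32) × 5/9 = 384.2222°C.
Final Celsius temperature: 384.2222 + 109.7000 = 493.9222°C.
In kelvin: 493.9222 + 273.15 = 767.1 K.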